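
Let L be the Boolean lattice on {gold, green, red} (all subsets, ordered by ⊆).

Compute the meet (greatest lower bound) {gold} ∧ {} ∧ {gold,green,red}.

Common lower bounds of {{gold}, {}, {gold,green,red}}: {}.
The greatest among these is {}.

{}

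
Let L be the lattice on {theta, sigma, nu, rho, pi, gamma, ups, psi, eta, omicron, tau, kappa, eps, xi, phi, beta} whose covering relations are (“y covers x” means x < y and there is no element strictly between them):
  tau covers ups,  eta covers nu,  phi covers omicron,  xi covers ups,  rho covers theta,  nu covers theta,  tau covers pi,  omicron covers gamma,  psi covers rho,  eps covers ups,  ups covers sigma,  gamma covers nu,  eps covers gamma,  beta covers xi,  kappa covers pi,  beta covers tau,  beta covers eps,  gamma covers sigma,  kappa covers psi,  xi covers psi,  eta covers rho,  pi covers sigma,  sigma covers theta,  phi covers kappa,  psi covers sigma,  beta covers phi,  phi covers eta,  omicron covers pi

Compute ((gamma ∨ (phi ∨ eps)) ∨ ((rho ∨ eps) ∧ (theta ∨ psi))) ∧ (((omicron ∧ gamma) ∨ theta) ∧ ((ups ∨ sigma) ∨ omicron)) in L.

phi ∨ eps = beta
gamma ∨ beta = beta
rho ∨ eps = beta
theta ∨ psi = psi
beta ∧ psi = psi
beta ∨ psi = beta
omicron ∧ gamma = gamma
gamma ∨ theta = gamma
ups ∨ sigma = ups
ups ∨ omicron = beta
gamma ∧ beta = gamma
beta ∧ gamma = gamma

gamma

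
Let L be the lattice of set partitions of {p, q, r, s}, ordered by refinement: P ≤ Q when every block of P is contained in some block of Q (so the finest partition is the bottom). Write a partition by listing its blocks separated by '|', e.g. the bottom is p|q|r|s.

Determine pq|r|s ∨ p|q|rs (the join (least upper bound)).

pq|rs

The join of pq|r|s and p|q|rs merges any blocks that overlap across the partitions, giving pq|rs.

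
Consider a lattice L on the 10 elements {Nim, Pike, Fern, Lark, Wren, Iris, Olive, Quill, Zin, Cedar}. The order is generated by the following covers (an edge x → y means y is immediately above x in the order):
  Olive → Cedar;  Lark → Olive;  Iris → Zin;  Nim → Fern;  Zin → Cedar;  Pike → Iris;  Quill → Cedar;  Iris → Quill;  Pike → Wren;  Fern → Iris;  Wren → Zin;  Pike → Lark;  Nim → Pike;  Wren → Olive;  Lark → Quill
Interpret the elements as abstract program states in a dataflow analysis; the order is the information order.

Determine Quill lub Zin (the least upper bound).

Common upper bounds of {Quill, Zin}: Cedar.
The least among these is Cedar.

Cedar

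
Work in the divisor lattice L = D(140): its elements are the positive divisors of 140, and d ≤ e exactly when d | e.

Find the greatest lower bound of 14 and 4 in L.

Common lower bounds of {14, 4}: 1, 2.
The greatest among these is 2.

2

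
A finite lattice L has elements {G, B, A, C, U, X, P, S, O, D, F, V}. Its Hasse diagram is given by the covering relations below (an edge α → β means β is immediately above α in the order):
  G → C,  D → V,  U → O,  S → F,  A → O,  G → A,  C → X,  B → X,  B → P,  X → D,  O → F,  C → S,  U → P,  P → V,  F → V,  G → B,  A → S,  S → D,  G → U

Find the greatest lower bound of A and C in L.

Common lower bounds of {A, C}: G.
The greatest among these is G.

G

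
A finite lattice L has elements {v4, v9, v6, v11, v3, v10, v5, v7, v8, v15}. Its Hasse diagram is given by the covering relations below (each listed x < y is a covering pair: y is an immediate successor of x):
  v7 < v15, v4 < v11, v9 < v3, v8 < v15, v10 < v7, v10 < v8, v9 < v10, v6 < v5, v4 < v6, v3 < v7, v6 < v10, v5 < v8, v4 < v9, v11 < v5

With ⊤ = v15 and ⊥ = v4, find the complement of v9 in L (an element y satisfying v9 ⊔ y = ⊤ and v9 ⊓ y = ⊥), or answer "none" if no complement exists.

none

For every candidate y, either v9 ∨ y ≠ v15 or v9 ∧ y ≠ v4; no complement exists.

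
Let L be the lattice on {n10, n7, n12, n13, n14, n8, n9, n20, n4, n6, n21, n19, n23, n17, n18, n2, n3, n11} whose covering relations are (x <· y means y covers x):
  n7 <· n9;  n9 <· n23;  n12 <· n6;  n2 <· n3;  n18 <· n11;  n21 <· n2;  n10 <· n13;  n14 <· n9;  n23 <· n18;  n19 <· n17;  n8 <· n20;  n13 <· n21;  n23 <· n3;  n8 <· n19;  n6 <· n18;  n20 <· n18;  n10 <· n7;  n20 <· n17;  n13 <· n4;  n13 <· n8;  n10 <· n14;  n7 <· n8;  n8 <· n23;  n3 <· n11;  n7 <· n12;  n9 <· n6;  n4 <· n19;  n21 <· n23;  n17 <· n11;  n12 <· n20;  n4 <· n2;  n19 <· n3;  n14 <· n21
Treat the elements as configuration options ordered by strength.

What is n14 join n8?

Common upper bounds of {n14, n8}: n11, n18, n23, n3.
The least among these is n23.

n23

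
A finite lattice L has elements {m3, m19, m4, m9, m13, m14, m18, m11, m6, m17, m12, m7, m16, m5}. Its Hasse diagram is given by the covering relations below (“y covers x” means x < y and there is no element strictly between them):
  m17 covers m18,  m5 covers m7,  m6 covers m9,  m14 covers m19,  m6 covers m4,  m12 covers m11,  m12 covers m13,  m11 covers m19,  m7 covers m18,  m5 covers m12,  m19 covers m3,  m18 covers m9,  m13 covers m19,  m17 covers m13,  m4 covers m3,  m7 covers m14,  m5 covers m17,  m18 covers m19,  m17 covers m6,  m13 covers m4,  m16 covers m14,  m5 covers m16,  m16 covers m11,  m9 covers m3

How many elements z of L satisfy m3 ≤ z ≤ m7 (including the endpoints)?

6

The interval [m3, m7] = {m14, m18, m19, m3, m7, m9}, which has 6 elements.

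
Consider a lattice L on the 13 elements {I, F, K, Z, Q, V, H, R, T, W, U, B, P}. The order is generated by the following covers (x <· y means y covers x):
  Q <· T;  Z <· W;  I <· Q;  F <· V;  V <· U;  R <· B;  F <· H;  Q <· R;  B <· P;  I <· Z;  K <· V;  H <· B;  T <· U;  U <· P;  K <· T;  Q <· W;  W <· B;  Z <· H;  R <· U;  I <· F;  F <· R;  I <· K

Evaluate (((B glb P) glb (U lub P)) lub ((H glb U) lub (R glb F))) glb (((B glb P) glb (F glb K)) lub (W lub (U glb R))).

B

B ∧ P = B
U ∨ P = P
B ∧ P = B
H ∧ U = F
R ∧ F = F
F ∨ F = F
B ∨ F = B
B ∧ P = B
F ∧ K = I
B ∧ I = I
U ∧ R = R
W ∨ R = B
I ∨ B = B
B ∧ B = B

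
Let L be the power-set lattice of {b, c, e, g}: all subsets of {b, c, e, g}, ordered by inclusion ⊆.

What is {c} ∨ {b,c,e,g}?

{b,c,e,g}

Common upper bounds of {{c}, {b,c,e,g}}: {b,c,e,g}.
The least among these is {b,c,e,g}.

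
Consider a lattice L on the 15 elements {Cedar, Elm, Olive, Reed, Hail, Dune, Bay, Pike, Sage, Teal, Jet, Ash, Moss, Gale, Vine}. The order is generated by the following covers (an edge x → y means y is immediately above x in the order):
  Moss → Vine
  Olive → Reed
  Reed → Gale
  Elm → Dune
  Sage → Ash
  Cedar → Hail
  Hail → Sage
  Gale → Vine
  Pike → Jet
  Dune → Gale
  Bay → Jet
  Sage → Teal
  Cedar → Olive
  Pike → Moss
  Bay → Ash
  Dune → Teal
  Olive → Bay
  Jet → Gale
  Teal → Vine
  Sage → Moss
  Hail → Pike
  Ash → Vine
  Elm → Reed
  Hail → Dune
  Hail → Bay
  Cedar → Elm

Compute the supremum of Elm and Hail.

Common upper bounds of {Elm, Hail}: Dune, Gale, Teal, Vine.
The least among these is Dune.

Dune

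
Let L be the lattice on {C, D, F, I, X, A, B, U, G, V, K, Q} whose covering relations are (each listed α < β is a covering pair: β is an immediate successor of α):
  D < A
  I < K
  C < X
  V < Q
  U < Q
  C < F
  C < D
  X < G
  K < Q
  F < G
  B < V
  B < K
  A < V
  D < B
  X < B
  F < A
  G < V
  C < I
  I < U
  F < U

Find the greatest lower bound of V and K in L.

B

Common lower bounds of {V, K}: B, C, D, X.
The greatest among these is B.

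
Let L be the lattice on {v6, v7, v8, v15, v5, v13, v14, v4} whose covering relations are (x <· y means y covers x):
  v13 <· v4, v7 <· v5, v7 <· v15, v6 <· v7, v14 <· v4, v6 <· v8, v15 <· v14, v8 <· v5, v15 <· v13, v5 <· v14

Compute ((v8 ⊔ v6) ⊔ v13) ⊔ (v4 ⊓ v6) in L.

v4

v8 ∨ v6 = v8
v8 ∨ v13 = v4
v4 ∧ v6 = v6
v4 ∨ v6 = v4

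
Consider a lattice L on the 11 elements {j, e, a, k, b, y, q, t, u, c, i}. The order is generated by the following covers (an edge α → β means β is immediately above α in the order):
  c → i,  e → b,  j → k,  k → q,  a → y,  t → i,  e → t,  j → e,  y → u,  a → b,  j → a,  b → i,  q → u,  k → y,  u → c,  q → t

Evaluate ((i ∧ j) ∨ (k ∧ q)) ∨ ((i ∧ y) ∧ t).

i ∧ j = j
k ∧ q = k
j ∨ k = k
i ∧ y = y
y ∧ t = k
k ∨ k = k

k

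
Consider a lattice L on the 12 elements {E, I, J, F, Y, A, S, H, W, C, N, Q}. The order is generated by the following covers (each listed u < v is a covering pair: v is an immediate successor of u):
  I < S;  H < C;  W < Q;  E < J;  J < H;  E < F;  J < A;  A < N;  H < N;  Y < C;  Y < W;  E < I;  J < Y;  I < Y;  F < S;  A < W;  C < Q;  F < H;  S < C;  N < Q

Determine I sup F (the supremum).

Common upper bounds of {I, F}: C, Q, S.
The least among these is S.

S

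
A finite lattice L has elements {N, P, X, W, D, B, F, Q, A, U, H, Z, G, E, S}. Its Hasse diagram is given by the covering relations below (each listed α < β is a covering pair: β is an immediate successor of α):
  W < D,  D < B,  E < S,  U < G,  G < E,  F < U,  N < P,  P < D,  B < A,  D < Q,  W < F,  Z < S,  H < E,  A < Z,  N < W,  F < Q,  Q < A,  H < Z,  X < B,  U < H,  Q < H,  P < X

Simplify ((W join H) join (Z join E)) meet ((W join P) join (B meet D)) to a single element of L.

D

W ∨ H = H
Z ∨ E = S
H ∨ S = S
W ∨ P = D
B ∧ D = D
D ∨ D = D
S ∧ D = D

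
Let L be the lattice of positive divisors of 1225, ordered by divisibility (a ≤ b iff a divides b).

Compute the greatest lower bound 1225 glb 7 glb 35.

7

In the divisibility order, the meet is the greatest common divisor: gcd(1225, 7, 35) = 7.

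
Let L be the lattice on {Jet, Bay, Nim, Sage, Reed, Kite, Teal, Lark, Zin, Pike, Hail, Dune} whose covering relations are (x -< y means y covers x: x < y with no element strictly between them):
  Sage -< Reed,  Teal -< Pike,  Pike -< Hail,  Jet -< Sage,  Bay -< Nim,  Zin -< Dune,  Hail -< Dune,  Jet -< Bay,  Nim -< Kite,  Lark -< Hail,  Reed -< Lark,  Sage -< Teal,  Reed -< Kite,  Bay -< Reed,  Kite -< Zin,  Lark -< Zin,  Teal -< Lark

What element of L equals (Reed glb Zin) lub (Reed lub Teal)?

Lark

Reed ∧ Zin = Reed
Reed ∨ Teal = Lark
Reed ∨ Lark = Lark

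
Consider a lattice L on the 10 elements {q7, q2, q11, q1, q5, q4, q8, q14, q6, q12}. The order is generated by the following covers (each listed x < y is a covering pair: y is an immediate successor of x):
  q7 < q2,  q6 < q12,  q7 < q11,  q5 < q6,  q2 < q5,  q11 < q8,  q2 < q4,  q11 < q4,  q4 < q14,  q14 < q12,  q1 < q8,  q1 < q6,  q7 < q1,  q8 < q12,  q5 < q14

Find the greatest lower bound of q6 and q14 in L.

Common lower bounds of {q6, q14}: q2, q5, q7.
The greatest among these is q5.

q5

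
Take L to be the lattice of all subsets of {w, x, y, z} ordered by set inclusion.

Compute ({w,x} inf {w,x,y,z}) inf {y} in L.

{w,x} ∧ {w,x,y,z} = {w,x}
{w,x} ∧ {y} = ∅

∅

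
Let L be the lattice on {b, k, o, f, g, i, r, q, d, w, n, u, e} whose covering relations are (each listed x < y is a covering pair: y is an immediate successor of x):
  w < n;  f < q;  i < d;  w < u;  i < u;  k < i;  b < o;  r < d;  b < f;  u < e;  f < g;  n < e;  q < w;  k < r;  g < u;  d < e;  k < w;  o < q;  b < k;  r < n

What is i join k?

i

Common upper bounds of {i, k}: d, e, i, u.
The least among these is i.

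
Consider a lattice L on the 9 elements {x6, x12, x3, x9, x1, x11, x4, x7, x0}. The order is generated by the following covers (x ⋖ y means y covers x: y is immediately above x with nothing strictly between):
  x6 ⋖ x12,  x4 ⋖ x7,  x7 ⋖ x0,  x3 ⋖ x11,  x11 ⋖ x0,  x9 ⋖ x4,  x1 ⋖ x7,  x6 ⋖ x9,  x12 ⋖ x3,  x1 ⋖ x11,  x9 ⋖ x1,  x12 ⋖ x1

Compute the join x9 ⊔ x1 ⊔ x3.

Common upper bounds of {x9, x1, x3}: x0, x11.
The least among these is x11.

x11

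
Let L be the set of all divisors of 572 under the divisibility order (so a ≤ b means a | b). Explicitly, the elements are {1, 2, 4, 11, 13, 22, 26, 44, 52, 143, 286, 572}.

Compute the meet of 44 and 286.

22

In the divisibility order, the meet is the greatest common divisor: gcd(44, 286) = 22.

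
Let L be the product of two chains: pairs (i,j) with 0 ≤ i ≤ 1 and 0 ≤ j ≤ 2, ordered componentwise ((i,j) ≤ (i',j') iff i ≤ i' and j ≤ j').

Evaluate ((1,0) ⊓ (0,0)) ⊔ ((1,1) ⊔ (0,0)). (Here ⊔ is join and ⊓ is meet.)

(1,0) ∧ (0,0) = (0,0)
(1,1) ∨ (0,0) = (1,1)
(0,0) ∨ (1,1) = (1,1)

(1,1)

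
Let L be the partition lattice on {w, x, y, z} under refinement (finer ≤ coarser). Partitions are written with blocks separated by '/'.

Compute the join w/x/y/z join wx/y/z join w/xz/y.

wxz/y

Common upper bounds of {w/x/y/z, wx/y/z, w/xz/y}: wxyz, wxz/y.
The least among these is wxz/y.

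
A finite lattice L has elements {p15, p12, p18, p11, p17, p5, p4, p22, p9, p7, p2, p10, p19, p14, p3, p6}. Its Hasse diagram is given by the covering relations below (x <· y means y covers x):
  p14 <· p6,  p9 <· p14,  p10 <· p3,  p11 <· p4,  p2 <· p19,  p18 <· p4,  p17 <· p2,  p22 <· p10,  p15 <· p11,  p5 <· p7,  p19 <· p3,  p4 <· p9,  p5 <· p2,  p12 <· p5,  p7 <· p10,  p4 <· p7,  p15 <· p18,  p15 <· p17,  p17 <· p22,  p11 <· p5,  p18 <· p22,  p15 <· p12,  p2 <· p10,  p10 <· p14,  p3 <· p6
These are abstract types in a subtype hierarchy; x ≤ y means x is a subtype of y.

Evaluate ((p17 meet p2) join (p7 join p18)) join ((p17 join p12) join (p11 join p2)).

p17 ∧ p2 = p17
p7 ∨ p18 = p7
p17 ∨ p7 = p10
p17 ∨ p12 = p2
p11 ∨ p2 = p2
p2 ∨ p2 = p2
p10 ∨ p2 = p10

p10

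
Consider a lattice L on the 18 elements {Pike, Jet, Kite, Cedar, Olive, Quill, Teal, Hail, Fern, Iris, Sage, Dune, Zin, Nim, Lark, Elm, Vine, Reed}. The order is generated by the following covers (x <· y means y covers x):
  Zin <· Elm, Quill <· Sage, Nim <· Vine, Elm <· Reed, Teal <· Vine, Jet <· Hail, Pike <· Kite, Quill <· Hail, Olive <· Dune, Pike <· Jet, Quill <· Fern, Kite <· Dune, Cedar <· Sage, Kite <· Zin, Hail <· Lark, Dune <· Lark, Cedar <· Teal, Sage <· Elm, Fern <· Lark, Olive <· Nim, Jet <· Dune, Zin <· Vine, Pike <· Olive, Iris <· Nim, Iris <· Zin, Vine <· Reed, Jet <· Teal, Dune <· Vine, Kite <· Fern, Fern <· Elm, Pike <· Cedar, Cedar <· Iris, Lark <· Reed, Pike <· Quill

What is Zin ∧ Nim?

Iris

Common lower bounds of {Zin, Nim}: Cedar, Iris, Pike.
The greatest among these is Iris.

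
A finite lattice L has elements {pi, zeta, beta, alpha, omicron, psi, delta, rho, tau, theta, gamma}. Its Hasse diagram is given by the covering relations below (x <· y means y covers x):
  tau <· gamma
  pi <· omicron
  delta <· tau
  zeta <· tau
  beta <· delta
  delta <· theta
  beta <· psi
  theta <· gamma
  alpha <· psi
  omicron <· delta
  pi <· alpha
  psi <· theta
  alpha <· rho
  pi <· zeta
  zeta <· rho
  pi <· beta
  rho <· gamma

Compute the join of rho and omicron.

Common upper bounds of {rho, omicron}: gamma.
The least among these is gamma.

gamma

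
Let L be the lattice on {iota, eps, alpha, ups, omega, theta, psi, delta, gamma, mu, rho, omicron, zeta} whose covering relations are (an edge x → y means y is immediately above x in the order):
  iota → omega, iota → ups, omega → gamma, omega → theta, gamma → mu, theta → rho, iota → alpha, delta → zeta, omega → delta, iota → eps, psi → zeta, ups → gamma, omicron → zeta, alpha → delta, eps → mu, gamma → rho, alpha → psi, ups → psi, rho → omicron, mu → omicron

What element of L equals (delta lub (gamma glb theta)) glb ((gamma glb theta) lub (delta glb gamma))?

omega

gamma ∧ theta = omega
delta ∨ omega = delta
gamma ∧ theta = omega
delta ∧ gamma = omega
omega ∨ omega = omega
delta ∧ omega = omega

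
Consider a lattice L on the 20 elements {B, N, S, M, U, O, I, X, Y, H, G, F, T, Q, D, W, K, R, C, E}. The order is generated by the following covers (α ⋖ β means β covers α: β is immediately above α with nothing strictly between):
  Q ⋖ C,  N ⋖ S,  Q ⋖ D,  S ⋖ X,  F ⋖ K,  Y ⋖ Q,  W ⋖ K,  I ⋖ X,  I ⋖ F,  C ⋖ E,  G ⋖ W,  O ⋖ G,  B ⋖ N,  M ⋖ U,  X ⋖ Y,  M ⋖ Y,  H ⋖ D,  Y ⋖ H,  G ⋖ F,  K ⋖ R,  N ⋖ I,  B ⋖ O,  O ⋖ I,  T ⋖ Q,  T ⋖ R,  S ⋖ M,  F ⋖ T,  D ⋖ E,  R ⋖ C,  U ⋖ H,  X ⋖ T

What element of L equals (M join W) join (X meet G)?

M ∨ W = C
X ∧ G = O
C ∨ O = C

C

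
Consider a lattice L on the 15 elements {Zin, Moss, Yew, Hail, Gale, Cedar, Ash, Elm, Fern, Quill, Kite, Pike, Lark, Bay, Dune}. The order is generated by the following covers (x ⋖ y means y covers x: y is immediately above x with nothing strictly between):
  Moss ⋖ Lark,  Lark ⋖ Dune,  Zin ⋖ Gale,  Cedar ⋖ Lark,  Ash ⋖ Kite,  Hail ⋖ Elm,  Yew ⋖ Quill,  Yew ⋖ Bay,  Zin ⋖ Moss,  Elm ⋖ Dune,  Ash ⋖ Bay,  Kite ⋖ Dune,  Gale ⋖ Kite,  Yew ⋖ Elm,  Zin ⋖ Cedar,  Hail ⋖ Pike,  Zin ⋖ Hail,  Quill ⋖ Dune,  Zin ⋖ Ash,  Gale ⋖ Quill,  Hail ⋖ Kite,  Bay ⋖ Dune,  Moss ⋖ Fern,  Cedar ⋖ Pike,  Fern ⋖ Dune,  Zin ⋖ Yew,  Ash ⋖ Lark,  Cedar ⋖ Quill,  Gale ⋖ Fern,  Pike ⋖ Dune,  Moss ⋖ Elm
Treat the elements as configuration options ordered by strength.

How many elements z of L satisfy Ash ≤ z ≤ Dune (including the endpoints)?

The interval [Ash, Dune] = {Ash, Bay, Dune, Kite, Lark}, which has 5 elements.

5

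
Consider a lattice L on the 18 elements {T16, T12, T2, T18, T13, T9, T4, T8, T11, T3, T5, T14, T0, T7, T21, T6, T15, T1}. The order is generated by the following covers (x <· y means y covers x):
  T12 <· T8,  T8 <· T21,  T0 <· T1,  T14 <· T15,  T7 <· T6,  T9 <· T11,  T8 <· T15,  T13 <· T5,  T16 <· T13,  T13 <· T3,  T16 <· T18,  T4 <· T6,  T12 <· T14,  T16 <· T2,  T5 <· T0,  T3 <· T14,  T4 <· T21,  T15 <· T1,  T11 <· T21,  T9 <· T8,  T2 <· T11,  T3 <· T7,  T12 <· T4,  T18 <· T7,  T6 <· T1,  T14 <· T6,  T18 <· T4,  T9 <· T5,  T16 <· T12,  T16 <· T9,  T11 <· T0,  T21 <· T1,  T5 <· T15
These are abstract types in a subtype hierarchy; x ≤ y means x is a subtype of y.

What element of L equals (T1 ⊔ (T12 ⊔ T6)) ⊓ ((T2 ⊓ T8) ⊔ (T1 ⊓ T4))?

T4

T12 ∨ T6 = T6
T1 ∨ T6 = T1
T2 ∧ T8 = T16
T1 ∧ T4 = T4
T16 ∨ T4 = T4
T1 ∧ T4 = T4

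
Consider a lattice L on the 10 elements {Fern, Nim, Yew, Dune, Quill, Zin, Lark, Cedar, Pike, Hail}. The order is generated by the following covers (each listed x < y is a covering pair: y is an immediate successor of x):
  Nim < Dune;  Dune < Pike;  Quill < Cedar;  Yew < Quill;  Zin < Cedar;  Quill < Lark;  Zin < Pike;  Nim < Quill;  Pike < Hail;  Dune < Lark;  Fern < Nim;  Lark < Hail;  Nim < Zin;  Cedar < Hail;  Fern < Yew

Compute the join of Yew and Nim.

Common upper bounds of {Yew, Nim}: Cedar, Hail, Lark, Quill.
The least among these is Quill.

Quill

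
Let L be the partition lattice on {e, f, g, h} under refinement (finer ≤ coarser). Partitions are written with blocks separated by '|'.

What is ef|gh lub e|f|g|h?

The join of ef|gh and e|f|g|h merges any blocks that overlap across the partitions, giving ef|gh.

ef|gh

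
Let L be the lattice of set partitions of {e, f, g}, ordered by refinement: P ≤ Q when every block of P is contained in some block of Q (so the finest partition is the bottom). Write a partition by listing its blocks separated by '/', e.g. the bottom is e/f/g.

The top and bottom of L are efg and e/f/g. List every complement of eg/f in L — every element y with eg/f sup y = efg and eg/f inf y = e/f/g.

Need y with eg/f ∨ y = efg and eg/f ∧ y = e/f/g.
Checking each element gives: e/fg, ef/g.

e/fg, ef/g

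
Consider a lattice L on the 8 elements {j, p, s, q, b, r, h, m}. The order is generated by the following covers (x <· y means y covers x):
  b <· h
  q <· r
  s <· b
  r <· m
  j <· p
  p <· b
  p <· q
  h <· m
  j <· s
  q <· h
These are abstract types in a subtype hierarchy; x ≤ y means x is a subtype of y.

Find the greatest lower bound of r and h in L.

Common lower bounds of {r, h}: j, p, q.
The greatest among these is q.

q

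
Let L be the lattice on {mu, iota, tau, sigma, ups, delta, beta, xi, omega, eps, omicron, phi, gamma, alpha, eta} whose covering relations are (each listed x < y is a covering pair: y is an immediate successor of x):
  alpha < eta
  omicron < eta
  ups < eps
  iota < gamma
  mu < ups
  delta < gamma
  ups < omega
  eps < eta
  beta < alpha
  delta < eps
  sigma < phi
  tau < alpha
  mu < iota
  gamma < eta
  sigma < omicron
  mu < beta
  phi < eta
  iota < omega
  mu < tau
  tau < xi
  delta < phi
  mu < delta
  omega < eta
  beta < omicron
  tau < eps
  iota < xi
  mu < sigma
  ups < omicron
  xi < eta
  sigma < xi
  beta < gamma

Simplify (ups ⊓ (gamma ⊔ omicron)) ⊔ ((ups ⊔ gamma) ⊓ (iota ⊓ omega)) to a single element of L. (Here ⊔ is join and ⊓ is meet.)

gamma ∨ omicron = eta
ups ∧ eta = ups
ups ∨ gamma = eta
iota ∧ omega = iota
eta ∧ iota = iota
ups ∨ iota = omega

omega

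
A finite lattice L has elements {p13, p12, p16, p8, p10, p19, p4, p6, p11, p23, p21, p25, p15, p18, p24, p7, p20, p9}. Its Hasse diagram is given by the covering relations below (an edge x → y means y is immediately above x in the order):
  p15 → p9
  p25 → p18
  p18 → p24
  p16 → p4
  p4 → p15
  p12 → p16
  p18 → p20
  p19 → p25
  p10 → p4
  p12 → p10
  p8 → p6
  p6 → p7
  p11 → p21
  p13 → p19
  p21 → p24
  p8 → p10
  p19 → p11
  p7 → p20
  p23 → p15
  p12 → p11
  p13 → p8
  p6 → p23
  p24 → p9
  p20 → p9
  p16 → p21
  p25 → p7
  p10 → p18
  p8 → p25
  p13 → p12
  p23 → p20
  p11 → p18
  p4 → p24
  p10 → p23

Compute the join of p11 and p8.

p18

Common upper bounds of {p11, p8}: p18, p20, p24, p9.
The least among these is p18.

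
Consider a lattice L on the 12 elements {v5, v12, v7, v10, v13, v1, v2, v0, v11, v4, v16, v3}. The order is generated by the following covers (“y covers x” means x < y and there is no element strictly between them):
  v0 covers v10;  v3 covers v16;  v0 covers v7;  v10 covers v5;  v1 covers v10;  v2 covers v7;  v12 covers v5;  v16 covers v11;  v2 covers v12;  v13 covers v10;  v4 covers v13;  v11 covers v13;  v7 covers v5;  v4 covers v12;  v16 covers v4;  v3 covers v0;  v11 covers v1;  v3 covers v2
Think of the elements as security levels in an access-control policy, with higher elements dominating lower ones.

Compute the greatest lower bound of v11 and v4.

Common lower bounds of {v11, v4}: v10, v13, v5.
The greatest among these is v13.

v13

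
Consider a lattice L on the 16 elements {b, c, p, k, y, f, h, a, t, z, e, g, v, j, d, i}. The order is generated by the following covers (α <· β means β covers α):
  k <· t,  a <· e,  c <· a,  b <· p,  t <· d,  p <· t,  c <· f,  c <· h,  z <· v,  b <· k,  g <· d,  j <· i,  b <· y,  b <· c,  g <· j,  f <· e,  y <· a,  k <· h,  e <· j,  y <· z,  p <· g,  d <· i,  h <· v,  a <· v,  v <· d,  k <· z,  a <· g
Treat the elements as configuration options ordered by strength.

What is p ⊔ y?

g

Common upper bounds of {p, y}: d, g, i, j.
The least among these is g.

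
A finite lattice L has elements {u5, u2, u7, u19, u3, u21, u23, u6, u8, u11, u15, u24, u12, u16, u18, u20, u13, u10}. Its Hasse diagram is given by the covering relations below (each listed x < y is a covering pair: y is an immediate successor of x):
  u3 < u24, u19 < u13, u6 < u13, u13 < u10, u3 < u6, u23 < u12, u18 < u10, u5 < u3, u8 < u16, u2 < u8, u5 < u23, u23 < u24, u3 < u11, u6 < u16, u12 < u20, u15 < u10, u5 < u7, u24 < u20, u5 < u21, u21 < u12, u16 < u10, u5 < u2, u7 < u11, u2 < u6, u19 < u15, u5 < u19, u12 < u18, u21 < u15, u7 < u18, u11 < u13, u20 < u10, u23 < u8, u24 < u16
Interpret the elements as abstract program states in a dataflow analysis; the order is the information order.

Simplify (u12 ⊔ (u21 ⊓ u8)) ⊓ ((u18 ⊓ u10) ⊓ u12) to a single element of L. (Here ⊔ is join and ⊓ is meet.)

u12

u21 ∧ u8 = u5
u12 ∨ u5 = u12
u18 ∧ u10 = u18
u18 ∧ u12 = u12
u12 ∧ u12 = u12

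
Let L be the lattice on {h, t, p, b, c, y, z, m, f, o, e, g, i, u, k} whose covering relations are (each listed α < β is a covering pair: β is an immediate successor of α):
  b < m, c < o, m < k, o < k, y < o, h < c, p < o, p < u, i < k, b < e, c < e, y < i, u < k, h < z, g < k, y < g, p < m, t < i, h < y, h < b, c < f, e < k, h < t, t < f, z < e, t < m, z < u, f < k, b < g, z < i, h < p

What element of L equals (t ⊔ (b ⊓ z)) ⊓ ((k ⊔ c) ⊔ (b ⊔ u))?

t

b ∧ z = h
t ∨ h = t
k ∨ c = k
b ∨ u = k
k ∨ k = k
t ∧ k = t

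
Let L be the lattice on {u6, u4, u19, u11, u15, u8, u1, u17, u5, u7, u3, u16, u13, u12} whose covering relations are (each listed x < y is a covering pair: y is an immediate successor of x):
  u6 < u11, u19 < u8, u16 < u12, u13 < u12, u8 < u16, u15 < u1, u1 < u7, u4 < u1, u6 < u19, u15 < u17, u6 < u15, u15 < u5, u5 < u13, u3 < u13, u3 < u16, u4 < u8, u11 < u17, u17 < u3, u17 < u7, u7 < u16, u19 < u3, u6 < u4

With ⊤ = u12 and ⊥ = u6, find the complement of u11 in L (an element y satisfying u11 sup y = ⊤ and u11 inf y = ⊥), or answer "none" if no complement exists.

For every candidate y, either u11 ∨ y ≠ u12 or u11 ∧ y ≠ u6; no complement exists.

none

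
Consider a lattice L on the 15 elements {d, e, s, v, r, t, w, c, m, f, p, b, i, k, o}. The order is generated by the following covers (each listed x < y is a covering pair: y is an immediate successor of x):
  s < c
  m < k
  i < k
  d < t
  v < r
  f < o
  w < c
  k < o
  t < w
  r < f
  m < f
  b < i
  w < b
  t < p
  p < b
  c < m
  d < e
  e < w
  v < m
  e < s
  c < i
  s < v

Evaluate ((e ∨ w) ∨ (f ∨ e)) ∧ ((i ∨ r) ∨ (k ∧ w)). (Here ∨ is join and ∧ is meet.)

f

e ∨ w = w
f ∨ e = f
w ∨ f = f
i ∨ r = o
k ∧ w = w
o ∨ w = o
f ∧ o = f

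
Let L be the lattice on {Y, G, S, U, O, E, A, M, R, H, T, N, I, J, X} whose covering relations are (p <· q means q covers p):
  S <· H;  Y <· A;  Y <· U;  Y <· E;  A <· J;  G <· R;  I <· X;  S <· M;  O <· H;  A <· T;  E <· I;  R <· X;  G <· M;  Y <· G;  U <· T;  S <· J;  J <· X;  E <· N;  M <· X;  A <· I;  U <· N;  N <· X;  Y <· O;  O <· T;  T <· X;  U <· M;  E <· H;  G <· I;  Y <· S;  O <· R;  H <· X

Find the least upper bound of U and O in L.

T

Common upper bounds of {U, O}: T, X.
The least among these is T.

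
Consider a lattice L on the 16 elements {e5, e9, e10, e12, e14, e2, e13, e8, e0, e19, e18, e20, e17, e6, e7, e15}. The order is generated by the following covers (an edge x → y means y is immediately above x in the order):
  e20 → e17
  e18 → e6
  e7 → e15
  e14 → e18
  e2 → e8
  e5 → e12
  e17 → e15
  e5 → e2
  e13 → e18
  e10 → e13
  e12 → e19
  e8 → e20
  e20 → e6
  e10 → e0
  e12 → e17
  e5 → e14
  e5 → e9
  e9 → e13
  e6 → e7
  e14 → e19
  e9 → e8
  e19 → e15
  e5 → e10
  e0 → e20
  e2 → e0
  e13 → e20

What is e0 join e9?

e20

Common upper bounds of {e0, e9}: e15, e17, e20, e6, e7.
The least among these is e20.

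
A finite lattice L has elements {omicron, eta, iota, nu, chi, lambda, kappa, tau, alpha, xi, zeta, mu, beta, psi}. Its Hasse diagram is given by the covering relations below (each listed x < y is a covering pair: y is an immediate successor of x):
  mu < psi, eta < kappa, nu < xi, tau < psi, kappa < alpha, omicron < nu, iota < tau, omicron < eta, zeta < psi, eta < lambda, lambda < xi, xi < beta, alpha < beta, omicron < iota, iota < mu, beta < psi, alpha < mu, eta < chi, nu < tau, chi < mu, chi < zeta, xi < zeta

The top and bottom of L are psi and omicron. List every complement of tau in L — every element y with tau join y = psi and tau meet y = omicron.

alpha, chi, eta, kappa, lambda

Need y with tau ∨ y = psi and tau ∧ y = omicron.
Checking each element gives: alpha, chi, eta, kappa, lambda.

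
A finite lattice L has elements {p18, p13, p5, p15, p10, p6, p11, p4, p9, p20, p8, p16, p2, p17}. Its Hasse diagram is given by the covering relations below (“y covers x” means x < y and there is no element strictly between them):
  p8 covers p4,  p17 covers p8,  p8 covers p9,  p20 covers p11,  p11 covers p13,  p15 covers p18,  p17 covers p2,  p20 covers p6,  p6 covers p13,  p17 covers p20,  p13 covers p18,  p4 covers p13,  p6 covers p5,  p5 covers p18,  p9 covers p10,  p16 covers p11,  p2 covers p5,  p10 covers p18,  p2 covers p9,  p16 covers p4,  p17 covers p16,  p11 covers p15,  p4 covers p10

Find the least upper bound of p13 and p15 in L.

Common upper bounds of {p13, p15}: p11, p16, p17, p20.
The least among these is p11.

p11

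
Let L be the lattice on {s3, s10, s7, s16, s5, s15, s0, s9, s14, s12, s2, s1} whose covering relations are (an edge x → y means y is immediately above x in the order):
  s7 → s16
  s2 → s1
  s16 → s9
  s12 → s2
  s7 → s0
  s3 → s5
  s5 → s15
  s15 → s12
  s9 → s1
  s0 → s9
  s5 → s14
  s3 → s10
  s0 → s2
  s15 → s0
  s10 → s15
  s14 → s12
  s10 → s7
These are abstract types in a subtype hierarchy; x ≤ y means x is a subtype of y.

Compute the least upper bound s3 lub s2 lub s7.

Common upper bounds of {s3, s2, s7}: s1, s2.
The least among these is s2.

s2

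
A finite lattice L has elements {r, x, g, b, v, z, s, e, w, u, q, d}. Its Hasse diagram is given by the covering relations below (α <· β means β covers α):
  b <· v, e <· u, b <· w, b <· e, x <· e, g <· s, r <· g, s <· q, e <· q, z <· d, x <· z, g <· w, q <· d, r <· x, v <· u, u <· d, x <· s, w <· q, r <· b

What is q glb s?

Common lower bounds of {q, s}: g, r, s, x.
The greatest among these is s.

s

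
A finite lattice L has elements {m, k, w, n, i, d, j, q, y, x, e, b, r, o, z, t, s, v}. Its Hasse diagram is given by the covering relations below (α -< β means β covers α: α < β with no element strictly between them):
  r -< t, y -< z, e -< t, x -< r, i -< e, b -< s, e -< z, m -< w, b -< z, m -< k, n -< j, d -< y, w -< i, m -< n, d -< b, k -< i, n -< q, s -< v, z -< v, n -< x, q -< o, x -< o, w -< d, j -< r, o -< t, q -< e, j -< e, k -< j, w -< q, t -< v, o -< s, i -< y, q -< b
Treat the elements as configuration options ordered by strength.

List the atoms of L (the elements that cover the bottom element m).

k, n, w

The atoms are exactly the elements that cover m: k, n, w.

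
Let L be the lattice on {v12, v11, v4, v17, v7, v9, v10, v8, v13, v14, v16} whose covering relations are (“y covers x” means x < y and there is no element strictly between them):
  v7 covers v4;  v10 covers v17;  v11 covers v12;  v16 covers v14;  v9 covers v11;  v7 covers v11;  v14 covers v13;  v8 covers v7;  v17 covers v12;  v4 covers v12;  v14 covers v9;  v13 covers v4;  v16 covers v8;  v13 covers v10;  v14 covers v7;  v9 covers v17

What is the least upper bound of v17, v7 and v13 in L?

v14

Common upper bounds of {v17, v7, v13}: v14, v16.
The least among these is v14.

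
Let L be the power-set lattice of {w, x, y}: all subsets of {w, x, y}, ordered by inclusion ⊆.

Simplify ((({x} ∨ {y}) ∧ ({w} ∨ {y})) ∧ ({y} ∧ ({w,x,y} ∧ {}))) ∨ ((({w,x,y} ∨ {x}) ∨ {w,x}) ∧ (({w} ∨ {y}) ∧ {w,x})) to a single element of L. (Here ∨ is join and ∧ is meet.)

{w}

{x} ∨ {y} = {x,y}
{w} ∨ {y} = {w,y}
{x,y} ∧ {w,y} = {y}
{w,x,y} ∧ {} = {}
{y} ∧ {} = {}
{y} ∧ {} = {}
{w,x,y} ∨ {x} = {w,x,y}
{w,x,y} ∨ {w,x} = {w,x,y}
{w} ∨ {y} = {w,y}
{w,y} ∧ {w,x} = {w}
{w,x,y} ∧ {w} = {w}
{} ∨ {w} = {w}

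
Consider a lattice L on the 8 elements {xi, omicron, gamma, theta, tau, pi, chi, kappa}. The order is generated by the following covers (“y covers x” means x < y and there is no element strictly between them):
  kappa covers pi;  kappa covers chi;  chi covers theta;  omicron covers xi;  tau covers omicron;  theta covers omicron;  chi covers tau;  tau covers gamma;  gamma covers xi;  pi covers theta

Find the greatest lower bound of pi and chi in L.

theta

Common lower bounds of {pi, chi}: omicron, theta, xi.
The greatest among these is theta.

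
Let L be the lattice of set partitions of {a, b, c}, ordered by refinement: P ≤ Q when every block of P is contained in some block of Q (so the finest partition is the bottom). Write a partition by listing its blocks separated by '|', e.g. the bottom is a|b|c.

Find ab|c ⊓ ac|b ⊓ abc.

a|b|c

Common lower bounds of {ab|c, ac|b, abc}: a|b|c.
The greatest among these is a|b|c.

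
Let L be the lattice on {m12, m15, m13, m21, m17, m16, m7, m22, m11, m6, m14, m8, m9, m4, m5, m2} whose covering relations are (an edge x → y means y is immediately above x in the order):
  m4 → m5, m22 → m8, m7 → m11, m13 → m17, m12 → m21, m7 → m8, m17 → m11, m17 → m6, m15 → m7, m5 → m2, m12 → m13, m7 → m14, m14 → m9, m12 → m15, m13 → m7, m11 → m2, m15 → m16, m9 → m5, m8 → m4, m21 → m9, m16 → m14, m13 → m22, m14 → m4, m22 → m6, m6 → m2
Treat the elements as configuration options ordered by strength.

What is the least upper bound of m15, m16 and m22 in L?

m4

Common upper bounds of {m15, m16, m22}: m2, m4, m5.
The least among these is m4.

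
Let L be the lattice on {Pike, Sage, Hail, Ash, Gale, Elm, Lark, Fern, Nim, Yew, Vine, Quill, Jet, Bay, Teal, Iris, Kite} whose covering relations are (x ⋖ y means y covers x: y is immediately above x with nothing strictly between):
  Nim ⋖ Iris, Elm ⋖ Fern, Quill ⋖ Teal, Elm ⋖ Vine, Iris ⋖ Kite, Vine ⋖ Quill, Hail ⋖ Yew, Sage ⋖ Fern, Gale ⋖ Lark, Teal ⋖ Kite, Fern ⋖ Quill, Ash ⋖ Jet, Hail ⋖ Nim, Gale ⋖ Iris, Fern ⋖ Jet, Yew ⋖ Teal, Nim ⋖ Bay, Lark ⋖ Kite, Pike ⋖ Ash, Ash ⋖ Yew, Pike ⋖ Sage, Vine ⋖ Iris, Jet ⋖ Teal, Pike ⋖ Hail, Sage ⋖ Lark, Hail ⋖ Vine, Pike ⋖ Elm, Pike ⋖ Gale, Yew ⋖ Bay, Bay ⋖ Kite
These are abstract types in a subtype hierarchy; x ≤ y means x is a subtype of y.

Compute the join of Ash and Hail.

Common upper bounds of {Ash, Hail}: Bay, Kite, Teal, Yew.
The least among these is Yew.

Yew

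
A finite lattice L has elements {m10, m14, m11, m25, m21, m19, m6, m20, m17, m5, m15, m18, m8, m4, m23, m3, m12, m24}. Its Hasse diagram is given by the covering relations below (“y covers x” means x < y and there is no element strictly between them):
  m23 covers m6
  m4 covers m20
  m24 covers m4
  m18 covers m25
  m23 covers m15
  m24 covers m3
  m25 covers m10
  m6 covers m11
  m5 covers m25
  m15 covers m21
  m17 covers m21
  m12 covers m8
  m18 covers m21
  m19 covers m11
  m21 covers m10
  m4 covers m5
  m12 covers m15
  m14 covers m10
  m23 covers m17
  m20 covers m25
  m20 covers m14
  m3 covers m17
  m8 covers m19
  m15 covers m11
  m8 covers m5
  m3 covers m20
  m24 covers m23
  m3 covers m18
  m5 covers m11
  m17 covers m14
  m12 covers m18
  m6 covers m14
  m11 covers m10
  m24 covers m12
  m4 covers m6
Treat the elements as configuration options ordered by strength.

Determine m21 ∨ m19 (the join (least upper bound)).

Common upper bounds of {m21, m19}: m12, m24.
The least among these is m12.

m12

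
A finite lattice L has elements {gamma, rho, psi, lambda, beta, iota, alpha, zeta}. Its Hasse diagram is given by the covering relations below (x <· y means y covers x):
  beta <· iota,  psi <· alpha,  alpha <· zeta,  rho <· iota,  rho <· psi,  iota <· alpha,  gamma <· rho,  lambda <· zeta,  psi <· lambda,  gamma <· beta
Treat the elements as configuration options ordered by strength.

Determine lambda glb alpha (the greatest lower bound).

psi

Common lower bounds of {lambda, alpha}: gamma, psi, rho.
The greatest among these is psi.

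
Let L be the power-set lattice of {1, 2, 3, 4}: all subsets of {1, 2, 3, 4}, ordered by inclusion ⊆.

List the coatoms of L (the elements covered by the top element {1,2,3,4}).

The coatoms are exactly the elements covered by {1,2,3,4}: {1,2,3}, {1,2,4}, {1,3,4}, {2,3,4}.

{1,2,3}, {1,2,4}, {1,3,4}, {2,3,4}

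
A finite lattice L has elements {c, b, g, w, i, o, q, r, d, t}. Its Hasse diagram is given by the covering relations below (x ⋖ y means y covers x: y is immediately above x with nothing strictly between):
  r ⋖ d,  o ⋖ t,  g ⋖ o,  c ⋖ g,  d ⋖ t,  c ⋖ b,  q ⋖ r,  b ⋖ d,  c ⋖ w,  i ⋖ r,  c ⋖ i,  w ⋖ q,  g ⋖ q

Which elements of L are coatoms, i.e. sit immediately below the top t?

d, o

The coatoms are exactly the elements covered by t: d, o.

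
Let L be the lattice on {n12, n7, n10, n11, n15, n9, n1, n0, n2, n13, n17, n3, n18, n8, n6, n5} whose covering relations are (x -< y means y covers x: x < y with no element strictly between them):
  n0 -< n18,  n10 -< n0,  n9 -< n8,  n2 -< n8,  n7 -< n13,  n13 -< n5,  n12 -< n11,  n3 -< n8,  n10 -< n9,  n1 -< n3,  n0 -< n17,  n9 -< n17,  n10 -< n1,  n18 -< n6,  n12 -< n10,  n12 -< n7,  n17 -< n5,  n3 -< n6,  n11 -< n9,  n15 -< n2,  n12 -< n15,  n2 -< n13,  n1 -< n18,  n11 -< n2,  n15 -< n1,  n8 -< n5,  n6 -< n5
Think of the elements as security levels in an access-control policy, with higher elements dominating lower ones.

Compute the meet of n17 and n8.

Common lower bounds of {n17, n8}: n10, n11, n12, n9.
The greatest among these is n9.

n9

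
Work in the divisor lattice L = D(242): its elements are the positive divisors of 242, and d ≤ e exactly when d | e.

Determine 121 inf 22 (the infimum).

11

Common lower bounds of {121, 22}: 1, 11.
The greatest among these is 11.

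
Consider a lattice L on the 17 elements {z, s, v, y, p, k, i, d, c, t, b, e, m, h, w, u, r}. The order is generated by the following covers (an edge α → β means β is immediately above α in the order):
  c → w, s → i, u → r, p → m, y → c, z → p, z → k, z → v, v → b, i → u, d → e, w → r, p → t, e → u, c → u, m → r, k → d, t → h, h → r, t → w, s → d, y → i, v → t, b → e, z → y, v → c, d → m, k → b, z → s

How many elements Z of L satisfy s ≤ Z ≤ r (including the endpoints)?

The interval [s, r] = {d, e, i, m, r, s, u}, which has 7 elements.

7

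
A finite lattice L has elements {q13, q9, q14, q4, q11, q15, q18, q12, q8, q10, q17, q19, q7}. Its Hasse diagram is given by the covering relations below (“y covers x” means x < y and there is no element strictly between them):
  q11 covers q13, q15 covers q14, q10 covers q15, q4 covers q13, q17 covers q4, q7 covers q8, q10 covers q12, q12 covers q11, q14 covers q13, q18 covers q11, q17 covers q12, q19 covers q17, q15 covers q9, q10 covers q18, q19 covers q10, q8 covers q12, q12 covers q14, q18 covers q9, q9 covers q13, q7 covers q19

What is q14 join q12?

Common upper bounds of {q14, q12}: q10, q12, q17, q19, q7, q8.
The least among these is q12.

q12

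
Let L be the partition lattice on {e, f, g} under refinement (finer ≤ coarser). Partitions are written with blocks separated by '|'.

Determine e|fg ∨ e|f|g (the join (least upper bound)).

e|fg

The join of e|fg and e|f|g merges any blocks that overlap across the partitions, giving e|fg.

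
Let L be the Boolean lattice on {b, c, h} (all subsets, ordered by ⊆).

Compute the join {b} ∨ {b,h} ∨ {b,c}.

Common upper bounds of {{b}, {b,h}, {b,c}}: {b,c,h}.
The least among these is {b,c,h}.

{b,c,h}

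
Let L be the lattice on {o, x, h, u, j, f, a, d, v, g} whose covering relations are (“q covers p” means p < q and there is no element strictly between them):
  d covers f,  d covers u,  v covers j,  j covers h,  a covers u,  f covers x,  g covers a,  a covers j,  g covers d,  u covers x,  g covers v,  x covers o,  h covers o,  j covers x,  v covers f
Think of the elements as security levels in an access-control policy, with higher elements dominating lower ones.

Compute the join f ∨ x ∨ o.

f

Common upper bounds of {f, x, o}: d, f, g, v.
The least among these is f.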